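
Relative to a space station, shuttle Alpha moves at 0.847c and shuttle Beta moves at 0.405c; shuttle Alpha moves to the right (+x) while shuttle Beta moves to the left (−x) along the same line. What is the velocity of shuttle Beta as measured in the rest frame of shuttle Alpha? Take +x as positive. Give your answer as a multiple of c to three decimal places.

β_A = 0.847, β_B = -0.405.
Transform to A's frame with the inverse velocity-addition law: u' = (u − v)/(1 − uv/c²), taking u = β_B and v = β_A.
u' = (-0.405 − 0.847) / (1 − (0.847)(-0.405)) = -1.2520/1.3430 = -0.9322.

-0.932c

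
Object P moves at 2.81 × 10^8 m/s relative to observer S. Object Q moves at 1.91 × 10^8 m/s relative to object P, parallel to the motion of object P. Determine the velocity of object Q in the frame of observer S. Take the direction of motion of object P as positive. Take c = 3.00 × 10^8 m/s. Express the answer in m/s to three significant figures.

In units of c (dividing by 3.00 × 10^8 m/s): v = 0.937, u' = 0.637.
u = (u' + v)/(1 + u'v/c²):
u = (0.637 + 0.937) / (1 + 0.637·0.937) = 1.5733/1.5963 = 0.9856
(Galilean addition would give +1.573c, exceeding c.)
Converting back: u = 0.9856 × 3.00 × 10^8 m/s.

2.96 × 10^8 m/s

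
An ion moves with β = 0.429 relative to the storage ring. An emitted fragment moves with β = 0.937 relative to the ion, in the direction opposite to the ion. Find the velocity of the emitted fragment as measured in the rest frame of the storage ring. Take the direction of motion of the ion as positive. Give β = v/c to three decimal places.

With v = 0.429 and u' = -0.937 (in units of c),
u = (u' + v)/(1 + u'v/c²):
u = (-0.937 + 0.429) / (1 + (-0.937)·0.429) = -0.5080/0.5980 = -0.8495

β = -0.849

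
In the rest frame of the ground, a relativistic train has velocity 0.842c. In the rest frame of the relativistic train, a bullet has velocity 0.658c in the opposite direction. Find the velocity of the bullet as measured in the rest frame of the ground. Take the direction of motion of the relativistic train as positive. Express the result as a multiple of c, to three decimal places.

+0.413c

With v = 0.842 and u' = -0.658 (in units of c),
u = (u' + v)/(1 + u'v/c²):
u = (-0.658 + 0.842) / (1 + (-0.658)·0.842) = 0.1840/0.4460 = 0.4126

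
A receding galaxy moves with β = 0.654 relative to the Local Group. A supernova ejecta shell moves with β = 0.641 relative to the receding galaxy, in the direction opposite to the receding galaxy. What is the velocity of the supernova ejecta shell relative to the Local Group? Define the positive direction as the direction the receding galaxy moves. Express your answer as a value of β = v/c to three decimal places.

With v = 0.654 and u' = -0.641 (in units of c),
u = (u' + v)/(1 + u'v/c²):
u = (-0.641 + 0.654) / (1 + (-0.641)·0.654) = 0.0130/0.5808 = 0.0224
(Galilean addition would give +0.013c.)

β = +0.022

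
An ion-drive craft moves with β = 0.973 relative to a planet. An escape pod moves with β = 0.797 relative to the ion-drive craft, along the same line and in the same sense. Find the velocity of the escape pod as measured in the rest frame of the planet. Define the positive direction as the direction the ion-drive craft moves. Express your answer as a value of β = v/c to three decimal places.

With v = 0.973 and u' = 0.797 (in units of c),
u = (u' + v)/(1 + u'v/c²):
u = (0.797 + 0.973) / (1 + 0.797·0.973) = 1.7700/1.7755 = 0.9969
(Galilean addition would give +1.770c, exceeding c.)

β = 0.997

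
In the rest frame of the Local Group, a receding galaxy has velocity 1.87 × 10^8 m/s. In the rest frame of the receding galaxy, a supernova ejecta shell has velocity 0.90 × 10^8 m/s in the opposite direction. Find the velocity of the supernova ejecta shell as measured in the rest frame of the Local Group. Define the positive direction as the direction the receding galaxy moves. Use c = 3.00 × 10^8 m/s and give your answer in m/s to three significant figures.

+1.19 × 10^8 m/s

In units of c (dividing by 3.00 × 10^8 m/s): v = 0.623, u' = -0.300.
u = (u' + v)/(1 + u'v/c²):
u = (-0.300 + 0.623) / (1 + (-0.300)·0.623) = 0.3233/0.8130 = 0.3977
Converting back: u = 0.3977 × 3.00 × 10^8 m/s.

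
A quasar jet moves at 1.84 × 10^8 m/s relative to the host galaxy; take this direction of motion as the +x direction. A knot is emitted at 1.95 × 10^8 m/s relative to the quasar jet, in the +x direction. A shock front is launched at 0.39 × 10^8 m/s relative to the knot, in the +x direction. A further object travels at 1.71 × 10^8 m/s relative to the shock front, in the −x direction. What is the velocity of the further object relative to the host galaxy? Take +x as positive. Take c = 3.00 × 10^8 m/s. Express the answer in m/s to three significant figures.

Apply u = (u' + v)/(1 + u'v/c²) successively, working outward toward the host galaxy.
(Dividing each given speed by c = 3.00 × 10^8 m/s to work in units of c.)
Start: velocity of the quasar jet relative to the host galaxy = 0.6133c.
Compose with the knot (u' = 0.650 in the quasar jet frame): u_1 = (0.650 + 0.613) / (1 + 0.650·0.613) = 1.2633/1.3987 = 0.9032.
Compose with the shock front (u' = 0.130 in the knot frame): u_2 = (0.130 + 0.903) / (1 + 0.130·0.903) = 1.0332/1.1174 = 0.9247.
Compose with the further object (u' = -0.570 in the shock front frame): u_3 = (-0.570 + 0.925) / (1 + (-0.570)·0.925) = 0.3547/0.4729 = 0.7499.
So u = 0.7499 × 3.00 × 10^8 m/s.

+2.25 × 10^8 m/s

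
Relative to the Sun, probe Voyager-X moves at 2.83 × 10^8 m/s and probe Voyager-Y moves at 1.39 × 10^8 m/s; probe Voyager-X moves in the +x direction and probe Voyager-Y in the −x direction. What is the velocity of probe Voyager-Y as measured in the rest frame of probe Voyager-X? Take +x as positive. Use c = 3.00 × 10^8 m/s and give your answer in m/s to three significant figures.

-2.94 × 10^8 m/s

β_A = 0.943, β_B = -0.463 (dividing each by c = 3.00 × 10^8 m/s).
Transform to A's frame with the inverse velocity-addition law: u' = (u − v)/(1 − uv/c²), taking u = β_B and v = β_A.
u' = (-0.463 − 0.943) / (1 − (0.943)(-0.463)) = -1.4067/1.4371 = -0.9788.
u' = -0.9788 × 3.00 × 10^8 m/s.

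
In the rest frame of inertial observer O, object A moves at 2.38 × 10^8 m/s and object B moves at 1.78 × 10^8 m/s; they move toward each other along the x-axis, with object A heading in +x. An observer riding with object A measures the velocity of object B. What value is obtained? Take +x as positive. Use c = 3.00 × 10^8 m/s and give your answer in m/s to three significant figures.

β_A = 0.793, β_B = -0.593 (dividing each by c = 3.00 × 10^8 m/s).
Transform to A's frame with the inverse velocity-addition law: u' = (u − v)/(1 − uv/c²), taking u = β_B and v = β_A.
u' = (-0.593 − 0.793) / (1 − (0.793)(-0.593)) = -1.3867/1.4707 = -0.9429.
u' = -0.9429 × 3.00 × 10^8 m/s.

-2.83 × 10^8 m/s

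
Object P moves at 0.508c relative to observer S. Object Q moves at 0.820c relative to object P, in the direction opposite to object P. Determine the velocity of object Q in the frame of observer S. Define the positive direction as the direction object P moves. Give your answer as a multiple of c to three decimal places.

-0.535c

With v = 0.508 and u' = -0.820 (in units of c),
u = (u' + v)/(1 + u'v/c²):
u = (-0.820 + 0.508) / (1 + (-0.820)·0.508) = -0.3120/0.5834 = -0.5348
(Galilean addition would give -0.312c.)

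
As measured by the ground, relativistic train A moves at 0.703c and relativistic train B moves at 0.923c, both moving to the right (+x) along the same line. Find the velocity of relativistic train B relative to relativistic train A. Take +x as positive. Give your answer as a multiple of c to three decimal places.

β_A = 0.703, β_B = 0.923.
Transform to A's frame with the inverse velocity-addition law: u' = (u − v)/(1 − uv/c²), taking u = β_B and v = β_A.
u' = (0.923 − 0.703) / (1 − (0.703)(0.923)) = 0.2200/0.3511 = 0.6265.

+0.627c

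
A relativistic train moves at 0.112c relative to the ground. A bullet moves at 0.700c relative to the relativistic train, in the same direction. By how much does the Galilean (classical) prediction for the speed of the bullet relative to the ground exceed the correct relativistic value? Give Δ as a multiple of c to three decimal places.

Galilean: u_cl = 0.700 + 0.112 = 0.8120.
Relativistic: u_rel = (0.700 + 0.112) / (1 + 0.700·0.112) = 0.8120/1.0784 = 0.7530.
Δ = 0.8120 − 0.7530 = 0.0590.

Δ = 0.059c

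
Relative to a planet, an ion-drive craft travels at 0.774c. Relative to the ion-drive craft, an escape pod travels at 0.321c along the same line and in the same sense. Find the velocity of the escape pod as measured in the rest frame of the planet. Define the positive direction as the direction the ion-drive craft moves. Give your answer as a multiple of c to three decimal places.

0.877c

With v = 0.774 and u' = 0.321 (in units of c),
u = (u' + v)/(1 + u'v/c²):
u = (0.321 + 0.774) / (1 + 0.321·0.774) = 1.0950/1.2485 = 0.8771
(Galilean addition would give +1.095c, exceeding c.)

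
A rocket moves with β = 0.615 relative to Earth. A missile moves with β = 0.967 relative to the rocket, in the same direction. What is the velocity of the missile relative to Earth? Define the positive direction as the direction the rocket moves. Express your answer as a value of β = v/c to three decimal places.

With v = 0.615 and u' = 0.967 (in units of c),
u = (u' + v)/(1 + u'v/c²):
u = (0.967 + 0.615) / (1 + 0.967·0.615) = 1.5820/1.5947 = 0.9920
(Galilean addition would give +1.582c, exceeding c.)

β = 0.992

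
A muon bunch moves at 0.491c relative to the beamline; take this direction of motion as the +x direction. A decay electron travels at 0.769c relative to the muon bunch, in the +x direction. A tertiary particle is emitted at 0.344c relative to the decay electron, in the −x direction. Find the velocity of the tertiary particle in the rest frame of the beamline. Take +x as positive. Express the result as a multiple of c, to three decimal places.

+0.833c

Apply u = (u' + v)/(1 + u'v/c²) successively, working outward toward the beamline.
Start: velocity of the muon bunch relative to the beamline = 0.4910c.
Compose with the decay electron (u' = 0.769 in the muon bunch frame): u_1 = (0.769 + 0.491) / (1 + 0.769·0.491) = 1.2600/1.3776 = 0.9146.
Compose with the tertiary particle (u' = -0.344 in the decay electron frame): u_2 = (-0.344 + 0.915) / (1 + (-0.344)·0.915) = 0.5706/0.6854 = 0.8326.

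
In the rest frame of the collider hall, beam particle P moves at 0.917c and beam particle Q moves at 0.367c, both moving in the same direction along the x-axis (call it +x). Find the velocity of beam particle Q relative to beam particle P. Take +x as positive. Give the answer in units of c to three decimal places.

-0.829c

β_A = 0.917, β_B = 0.367.
Transform to A's frame with the inverse velocity-addition law: u' = (u − v)/(1 − uv/c²), taking u = β_B and v = β_A.
u' = (0.367 − 0.917) / (1 − (0.917)(0.367)) = -0.5500/0.6635 = -0.8290.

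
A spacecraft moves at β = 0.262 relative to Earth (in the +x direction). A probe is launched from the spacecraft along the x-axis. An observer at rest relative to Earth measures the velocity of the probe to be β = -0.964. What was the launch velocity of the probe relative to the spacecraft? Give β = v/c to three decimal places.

β = -0.979

Invert the composition law: u' = (u − v)/(1 − uv/c²).
u' = (-0.964 − 0.262) / (1 − (-0.964)(0.262)) = -1.2260/1.2526 = -0.9788.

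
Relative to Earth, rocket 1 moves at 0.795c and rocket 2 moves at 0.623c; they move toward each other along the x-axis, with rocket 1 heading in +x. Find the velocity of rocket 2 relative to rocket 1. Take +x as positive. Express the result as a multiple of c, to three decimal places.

-0.948c

β_A = 0.795, β_B = -0.623.
Transform to A's frame with the inverse velocity-addition law: u' = (u − v)/(1 − uv/c²), taking u = β_B and v = β_A.
u' = (-0.623 − 0.795) / (1 − (0.795)(-0.623)) = -1.4180/1.4953 = -0.9483.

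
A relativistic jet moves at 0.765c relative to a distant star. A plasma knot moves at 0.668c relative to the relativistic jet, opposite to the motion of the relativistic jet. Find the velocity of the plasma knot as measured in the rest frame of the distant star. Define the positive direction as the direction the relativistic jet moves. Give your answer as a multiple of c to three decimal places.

With v = 0.765 and u' = -0.668 (in units of c),
u = (u' + v)/(1 + u'v/c²):
u = (-0.668 + 0.765) / (1 + (-0.668)·0.765) = 0.0970/0.4890 = 0.1984

+0.198c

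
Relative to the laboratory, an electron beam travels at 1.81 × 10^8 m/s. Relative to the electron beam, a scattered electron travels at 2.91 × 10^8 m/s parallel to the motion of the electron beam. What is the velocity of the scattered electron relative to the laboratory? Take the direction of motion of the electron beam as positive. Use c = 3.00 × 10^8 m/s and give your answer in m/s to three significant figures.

In units of c (dividing by 3.00 × 10^8 m/s): v = 0.603, u' = 0.970.
u = (u' + v)/(1 + u'v/c²):
u = (0.970 + 0.603) / (1 + 0.970·0.603) = 1.5733/1.5852 = 0.9925
Converting back: u = 0.9925 × 3.00 × 10^8 m/s.

2.98 × 10^8 m/s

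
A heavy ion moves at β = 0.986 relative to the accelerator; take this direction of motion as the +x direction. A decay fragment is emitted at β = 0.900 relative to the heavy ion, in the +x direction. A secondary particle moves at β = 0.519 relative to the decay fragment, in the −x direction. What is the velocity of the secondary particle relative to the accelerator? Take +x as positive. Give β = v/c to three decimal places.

β = +0.998

Apply u = (u' + v)/(1 + u'v/c²) successively, working outward toward the accelerator.
Start: velocity of the heavy ion relative to the accelerator = 0.9860c.
Compose with the decay fragment (u' = 0.900 in the heavy ion frame): u_1 = (0.900 + 0.986) / (1 + 0.900·0.986) = 1.8860/1.8874 = 0.9993.
Compose with the secondary particle (u' = -0.519 in the decay fragment frame): u_2 = (-0.519 + 0.999) / (1 + (-0.519)·0.999) = 0.4803/0.4814 = 0.9977.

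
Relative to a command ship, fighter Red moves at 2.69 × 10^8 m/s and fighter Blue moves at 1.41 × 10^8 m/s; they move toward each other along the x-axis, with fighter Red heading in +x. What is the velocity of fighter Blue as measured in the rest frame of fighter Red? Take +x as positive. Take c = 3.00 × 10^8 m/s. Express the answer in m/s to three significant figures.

β_A = 0.897, β_B = -0.470 (dividing each by c = 3.00 × 10^8 m/s).
Transform to A's frame with the inverse velocity-addition law: u' = (u − v)/(1 − uv/c²), taking u = β_B and v = β_A.
u' = (-0.470 − 0.897) / (1 − (0.897)(-0.470)) = -1.3667/1.4214 = -0.9615.
u' = -0.9615 × 3.00 × 10^8 m/s.

-2.88 × 10^8 m/s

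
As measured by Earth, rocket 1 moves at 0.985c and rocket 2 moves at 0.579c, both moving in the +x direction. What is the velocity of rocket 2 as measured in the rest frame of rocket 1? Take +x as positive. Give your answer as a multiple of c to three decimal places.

β_A = 0.985, β_B = 0.579.
Transform to A's frame with the inverse velocity-addition law: u' = (u − v)/(1 − uv/c²), taking u = β_B and v = β_A.
u' = (0.579 − 0.985) / (1 − (0.985)(0.579)) = -0.4060/0.4297 = -0.9449.

-0.945c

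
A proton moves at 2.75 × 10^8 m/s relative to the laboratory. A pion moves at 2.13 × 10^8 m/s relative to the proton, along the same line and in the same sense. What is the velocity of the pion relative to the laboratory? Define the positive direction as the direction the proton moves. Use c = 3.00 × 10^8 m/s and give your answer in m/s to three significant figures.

2.96 × 10^8 m/s

In units of c (dividing by 3.00 × 10^8 m/s): v = 0.917, u' = 0.710.
u = (u' + v)/(1 + u'v/c²):
u = (0.710 + 0.917) / (1 + 0.710·0.917) = 1.6267/1.6508 = 0.9854
(Galilean addition would give +1.627c, exceeding c.)
Converting back: u = 0.9854 × 3.00 × 10^8 m/s.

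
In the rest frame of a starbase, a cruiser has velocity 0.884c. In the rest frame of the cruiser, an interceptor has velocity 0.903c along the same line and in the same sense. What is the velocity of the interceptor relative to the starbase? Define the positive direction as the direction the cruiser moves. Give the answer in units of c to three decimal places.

0.994c

With v = 0.884 and u' = 0.903 (in units of c),
u = (u' + v)/(1 + u'v/c²):
u = (0.903 + 0.884) / (1 + 0.903·0.884) = 1.7870/1.7983 = 0.9937
(Galilean addition would give +1.787c, exceeding c.)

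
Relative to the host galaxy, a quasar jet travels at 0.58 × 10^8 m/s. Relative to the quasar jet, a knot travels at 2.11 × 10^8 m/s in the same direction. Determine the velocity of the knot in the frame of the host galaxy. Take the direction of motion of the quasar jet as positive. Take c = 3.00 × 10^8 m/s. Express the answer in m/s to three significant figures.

In units of c (dividing by 3.00 × 10^8 m/s): v = 0.193, u' = 0.703.
u = (u' + v)/(1 + u'v/c²):
u = (0.703 + 0.193) / (1 + 0.703·0.193) = 0.8967/1.1360 = 0.7893
Converting back: u = 0.7893 × 3.00 × 10^8 m/s.

2.37 × 10^8 m/s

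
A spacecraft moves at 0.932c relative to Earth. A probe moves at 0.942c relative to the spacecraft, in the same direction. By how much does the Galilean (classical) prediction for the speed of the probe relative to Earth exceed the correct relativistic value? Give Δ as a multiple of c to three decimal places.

Galilean: u_cl = 0.942 + 0.932 = 1.8740.
Relativistic: u_rel = (0.942 + 0.932) / (1 + 0.942·0.932) = 1.8740/1.8779 = 0.9979.
Δ = 1.8740 − 0.9979 = 0.8761.
(The classical prediction exceeds c; the relativistic result does not.)

Δ = 0.876c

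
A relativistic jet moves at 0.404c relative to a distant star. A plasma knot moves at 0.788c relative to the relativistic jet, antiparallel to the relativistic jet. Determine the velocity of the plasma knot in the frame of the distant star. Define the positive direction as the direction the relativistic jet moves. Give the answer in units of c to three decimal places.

With v = 0.404 and u' = -0.788 (in units of c),
u = (u' + v)/(1 + u'v/c²):
u = (-0.788 + 0.404) / (1 + (-0.788)·0.404) = -0.3840/0.6816 = -0.5633

-0.563c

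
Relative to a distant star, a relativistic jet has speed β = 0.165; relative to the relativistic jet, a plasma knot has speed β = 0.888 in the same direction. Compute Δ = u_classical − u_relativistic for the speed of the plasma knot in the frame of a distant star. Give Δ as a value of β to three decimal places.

Galilean: u_cl = 0.888 + 0.165 = 1.0530.
Relativistic: u_rel = (0.888 + 0.165) / (1 + 0.888·0.165) = 1.0530/1.1465 = 0.9184.
Δ = 1.0530 − 0.9184 = 0.1346.
(The classical prediction exceeds c; the relativistic result does not.)

Δ = 0.135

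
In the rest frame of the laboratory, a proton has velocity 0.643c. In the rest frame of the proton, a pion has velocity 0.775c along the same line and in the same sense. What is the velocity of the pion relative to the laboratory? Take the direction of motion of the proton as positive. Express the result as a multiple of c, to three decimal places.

With v = 0.643 and u' = 0.775 (in units of c),
u = (u' + v)/(1 + u'v/c²):
u = (0.775 + 0.643) / (1 + 0.775·0.643) = 1.4180/1.4983 = 0.9464

0.946c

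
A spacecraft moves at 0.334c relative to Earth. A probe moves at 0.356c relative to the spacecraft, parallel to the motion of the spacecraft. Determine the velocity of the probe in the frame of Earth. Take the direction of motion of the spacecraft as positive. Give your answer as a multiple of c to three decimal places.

0.617c

With v = 0.334 and u' = 0.356 (in units of c),
u = (u' + v)/(1 + u'v/c²):
u = (0.356 + 0.334) / (1 + 0.356·0.334) = 0.6900/1.1189 = 0.6167
(Galilean addition would give +0.690c.)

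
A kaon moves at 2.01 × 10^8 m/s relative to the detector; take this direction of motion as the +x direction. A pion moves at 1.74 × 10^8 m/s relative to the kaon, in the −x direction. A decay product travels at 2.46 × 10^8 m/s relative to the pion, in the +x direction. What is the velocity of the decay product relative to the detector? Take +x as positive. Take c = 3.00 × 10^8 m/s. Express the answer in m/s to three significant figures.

+2.59 × 10^8 m/s

Apply u = (u' + v)/(1 + u'v/c²) successively, working outward toward the detector.
(Dividing each given speed by c = 3.00 × 10^8 m/s to work in units of c.)
Start: velocity of the kaon relative to the detector = 0.6700c.
Compose with the pion (u' = -0.580 in the kaon frame): u_1 = (-0.580 + 0.670) / (1 + (-0.580)·0.670) = 0.0900/0.6114 = 0.1472.
Compose with the decay product (u' = 0.820 in the pion frame): u_2 = (0.820 + 0.147) / (1 + 0.820·0.147) = 0.9672/1.1207 = 0.8630.
So u = 0.8630 × 3.00 × 10^8 m/s.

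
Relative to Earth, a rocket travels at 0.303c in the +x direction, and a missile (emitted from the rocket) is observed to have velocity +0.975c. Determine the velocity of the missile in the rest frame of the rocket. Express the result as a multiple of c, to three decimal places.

+0.954c

Invert the composition law: u' = (u − v)/(1 − uv/c²).
u' = (0.975 − 0.303) / (1 − (0.975)(0.303)) = 0.6720/0.7046 = 0.9538.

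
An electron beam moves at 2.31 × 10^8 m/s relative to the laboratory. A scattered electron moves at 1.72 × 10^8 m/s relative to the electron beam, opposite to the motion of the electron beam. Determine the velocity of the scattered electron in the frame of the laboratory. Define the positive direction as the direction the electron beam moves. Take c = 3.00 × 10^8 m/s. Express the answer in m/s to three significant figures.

In units of c (dividing by 3.00 × 10^8 m/s): v = 0.770, u' = -0.573.
u = (u' + v)/(1 + u'v/c²):
u = (-0.573 + 0.770) / (1 + (-0.573)·0.770) = 0.1967/0.5585 = 0.3521
Converting back: u = 0.3521 × 3.00 × 10^8 m/s.

+1.06 × 10^8 m/s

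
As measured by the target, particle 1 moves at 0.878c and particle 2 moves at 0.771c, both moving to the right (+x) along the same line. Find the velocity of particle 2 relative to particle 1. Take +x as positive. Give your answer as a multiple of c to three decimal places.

β_A = 0.878, β_B = 0.771.
Transform to A's frame with the inverse velocity-addition law: u' = (u − v)/(1 − uv/c²), taking u = β_B and v = β_A.
u' = (0.771 − 0.878) / (1 − (0.878)(0.771)) = -0.1070/0.3231 = -0.3312.

-0.331c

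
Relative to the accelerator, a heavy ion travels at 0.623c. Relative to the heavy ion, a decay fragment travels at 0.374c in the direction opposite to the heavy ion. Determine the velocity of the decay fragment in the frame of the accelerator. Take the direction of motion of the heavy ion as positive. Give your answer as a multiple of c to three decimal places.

With v = 0.623 and u' = -0.374 (in units of c),
u = (u' + v)/(1 + u'v/c²):
u = (-0.374 + 0.623) / (1 + (-0.374)·0.623) = 0.2490/0.7670 = 0.3246
(Galilean addition would give +0.249c.)

+0.325c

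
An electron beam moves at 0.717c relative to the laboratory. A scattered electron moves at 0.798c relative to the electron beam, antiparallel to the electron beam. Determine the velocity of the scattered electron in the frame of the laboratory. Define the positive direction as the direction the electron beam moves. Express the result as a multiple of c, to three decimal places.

-0.189c

With v = 0.717 and u' = -0.798 (in units of c),
u = (u' + v)/(1 + u'v/c²):
u = (-0.798 + 0.717) / (1 + (-0.798)·0.717) = -0.0810/0.4278 = -0.1893
(Galilean addition would give -0.081c.)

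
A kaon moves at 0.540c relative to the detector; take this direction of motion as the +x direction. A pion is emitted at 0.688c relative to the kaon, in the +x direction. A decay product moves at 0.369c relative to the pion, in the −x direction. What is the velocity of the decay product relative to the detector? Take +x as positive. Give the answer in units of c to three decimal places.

Apply u = (u' + v)/(1 + u'v/c²) successively, working outward toward the detector.
Start: velocity of the kaon relative to the detector = 0.5400c.
Compose with the pion (u' = 0.688 in the kaon frame): u_1 = (0.688 + 0.540) / (1 + 0.688·0.540) = 1.2280/1.3715 = 0.8954.
Compose with the decay product (u' = -0.369 in the pion frame): u_2 = (-0.369 + 0.895) / (1 + (-0.369)·0.895) = 0.5264/0.6696 = 0.7861.

+0.786c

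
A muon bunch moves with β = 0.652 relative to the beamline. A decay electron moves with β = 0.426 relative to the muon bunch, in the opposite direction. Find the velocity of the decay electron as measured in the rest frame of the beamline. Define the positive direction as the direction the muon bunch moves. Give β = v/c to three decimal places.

With v = 0.652 and u' = -0.426 (in units of c),
u = (u' + v)/(1 + u'v/c²):
u = (-0.426 + 0.652) / (1 + (-0.426)·0.652) = 0.2260/0.7222 = 0.3129

β = +0.313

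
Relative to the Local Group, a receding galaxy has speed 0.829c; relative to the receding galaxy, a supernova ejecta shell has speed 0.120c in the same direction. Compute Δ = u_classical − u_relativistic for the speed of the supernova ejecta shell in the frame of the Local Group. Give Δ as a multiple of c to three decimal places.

Δ = 0.086c

Galilean: u_cl = 0.120 + 0.829 = 0.9490.
Relativistic: u_rel = (0.120 + 0.829) / (1 + 0.120·0.829) = 0.9490/1.0995 = 0.8631.
Δ = 0.9490 − 0.8631 = 0.0859.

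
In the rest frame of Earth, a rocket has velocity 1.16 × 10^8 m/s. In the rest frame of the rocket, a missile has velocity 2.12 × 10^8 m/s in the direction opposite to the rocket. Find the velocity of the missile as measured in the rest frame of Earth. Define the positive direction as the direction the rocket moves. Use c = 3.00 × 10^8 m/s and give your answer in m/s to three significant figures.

In units of c (dividing by 3.00 × 10^8 m/s): v = 0.387, u' = -0.707.
u = (u' + v)/(1 + u'v/c²):
u = (-0.707 + 0.387) / (1 + (-0.707)·0.387) = -0.3200/0.7268 = -0.4403
Converting back: u = -0.4403 × 3.00 × 10^8 m/s.

-1.32 × 10^8 m/s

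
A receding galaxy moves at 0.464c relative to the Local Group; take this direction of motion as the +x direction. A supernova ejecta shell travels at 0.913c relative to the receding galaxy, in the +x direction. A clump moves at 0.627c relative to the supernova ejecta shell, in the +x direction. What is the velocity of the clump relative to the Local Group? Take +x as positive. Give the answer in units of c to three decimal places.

Apply u = (u' + v)/(1 + u'v/c²) successively, working outward toward the Local Group.
Start: velocity of the receding galaxy relative to the Local Group = 0.4640c.
Compose with the supernova ejecta shell (u' = 0.913 in the receding galaxy frame): u_1 = (0.913 + 0.464) / (1 + 0.913·0.464) = 1.3770/1.4236 = 0.9672.
Compose with the clump (u' = 0.627 in the supernova ejecta shell frame): u_2 = (0.627 + 0.967) / (1 + 0.627·0.967) = 1.5942/1.6065 = 0.9924.

0.992c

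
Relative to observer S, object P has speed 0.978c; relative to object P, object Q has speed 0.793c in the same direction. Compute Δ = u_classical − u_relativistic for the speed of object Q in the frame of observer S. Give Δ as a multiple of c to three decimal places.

Δ = 0.774c

Galilean: u_cl = 0.793 + 0.978 = 1.7710.
Relativistic: u_rel = (0.793 + 0.978) / (1 + 0.793·0.978) = 1.7710/1.7756 = 0.9974.
Δ = 1.7710 − 0.9974 = 0.7736.
(The classical prediction exceeds c; the relativistic result does not.)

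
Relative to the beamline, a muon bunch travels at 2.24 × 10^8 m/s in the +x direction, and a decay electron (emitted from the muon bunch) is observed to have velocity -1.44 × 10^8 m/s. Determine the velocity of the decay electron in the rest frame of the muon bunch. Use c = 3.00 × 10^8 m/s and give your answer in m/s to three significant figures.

v = 0.747c, u = -0.480c.
Invert the composition law: u' = (u − v)/(1 − uv/c²).
u' = (-0.480 − 0.747) / (1 − (-0.480)(0.747)) = -1.2267/1.3584 = -0.9030.
u' = -0.9030 × 3.00 × 10^8 m/s.

-2.71 × 10^8 m/s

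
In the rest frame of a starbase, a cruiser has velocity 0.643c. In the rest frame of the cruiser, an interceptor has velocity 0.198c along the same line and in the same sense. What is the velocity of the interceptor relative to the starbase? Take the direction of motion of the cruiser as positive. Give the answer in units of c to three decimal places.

0.746c

With v = 0.643 and u' = 0.198 (in units of c),
u = (u' + v)/(1 + u'v/c²):
u = (0.198 + 0.643) / (1 + 0.198·0.643) = 0.8410/1.1273 = 0.7460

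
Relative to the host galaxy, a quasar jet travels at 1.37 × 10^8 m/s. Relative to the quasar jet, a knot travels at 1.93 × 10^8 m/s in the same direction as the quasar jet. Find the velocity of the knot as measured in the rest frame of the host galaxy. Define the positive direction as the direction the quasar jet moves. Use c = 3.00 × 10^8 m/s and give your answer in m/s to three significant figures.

In units of c (dividing by 3.00 × 10^8 m/s): v = 0.457, u' = 0.643.
u = (u' + v)/(1 + u'v/c²):
u = (0.643 + 0.457) / (1 + 0.643·0.457) = 1.1000/1.2938 = 0.8502
Converting back: u = 0.8502 × 3.00 × 10^8 m/s.

2.55 × 10^8 m/s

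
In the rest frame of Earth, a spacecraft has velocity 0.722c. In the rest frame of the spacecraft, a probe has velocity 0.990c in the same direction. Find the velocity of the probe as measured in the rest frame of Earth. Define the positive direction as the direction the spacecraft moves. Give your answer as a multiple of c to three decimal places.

With v = 0.722 and u' = 0.990 (in units of c),
u = (u' + v)/(1 + u'v/c²):
u = (0.990 + 0.722) / (1 + 0.990·0.722) = 1.7120/1.7148 = 0.9984

0.998c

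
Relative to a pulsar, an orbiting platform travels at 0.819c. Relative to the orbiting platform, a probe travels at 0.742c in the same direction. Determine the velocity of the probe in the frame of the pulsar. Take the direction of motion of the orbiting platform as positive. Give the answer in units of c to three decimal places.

0.971c

With v = 0.819 and u' = 0.742 (in units of c),
u = (u' + v)/(1 + u'v/c²):
u = (0.742 + 0.819) / (1 + 0.742·0.819) = 1.5610/1.6077 = 0.9710
(Galilean addition would give +1.561c, exceeding c.)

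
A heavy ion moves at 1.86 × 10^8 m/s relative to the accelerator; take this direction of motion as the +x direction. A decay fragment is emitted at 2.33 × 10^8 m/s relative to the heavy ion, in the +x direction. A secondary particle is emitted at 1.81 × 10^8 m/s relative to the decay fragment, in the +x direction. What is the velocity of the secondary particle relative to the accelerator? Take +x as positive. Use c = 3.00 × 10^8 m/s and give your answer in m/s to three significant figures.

Apply u = (u' + v)/(1 + u'v/c²) successively, working outward toward the accelerator.
(Dividing each given speed by c = 3.00 × 10^8 m/s to work in units of c.)
Start: velocity of the heavy ion relative to the accelerator = 0.6200c.
Compose with the decay fragment (u' = 0.777 in the heavy ion frame): u_1 = (0.777 + 0.620) / (1 + 0.777·0.620) = 1.3967/1.4815 = 0.9427.
Compose with the secondary particle (u' = 0.603 in the decay fragment frame): u_2 = (0.603 + 0.943) / (1 + 0.603·0.943) = 1.5461/1.5688 = 0.9855.
So u = 0.9855 × 3.00 × 10^8 m/s.

2.96 × 10^8 m/s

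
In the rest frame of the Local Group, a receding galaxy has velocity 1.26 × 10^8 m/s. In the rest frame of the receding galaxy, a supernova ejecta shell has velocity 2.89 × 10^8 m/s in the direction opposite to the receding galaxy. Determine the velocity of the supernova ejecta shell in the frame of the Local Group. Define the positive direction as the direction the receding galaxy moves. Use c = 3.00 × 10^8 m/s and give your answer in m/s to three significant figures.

-2.74 × 10^8 m/s

In units of c (dividing by 3.00 × 10^8 m/s): v = 0.420, u' = -0.963.
u = (u' + v)/(1 + u'v/c²):
u = (-0.963 + 0.420) / (1 + (-0.963)·0.420) = -0.5433/0.5954 = -0.9126
Converting back: u = -0.9126 × 3.00 × 10^8 m/s.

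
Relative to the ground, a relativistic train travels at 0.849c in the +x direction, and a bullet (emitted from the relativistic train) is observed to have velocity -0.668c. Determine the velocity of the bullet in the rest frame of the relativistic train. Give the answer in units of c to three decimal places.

Invert the composition law: u' = (u − v)/(1 − uv/c²).
u' = (-0.668 − 0.849) / (1 − (-0.668)(0.849)) = -1.5170/1.5671 = -0.9680.

-0.968c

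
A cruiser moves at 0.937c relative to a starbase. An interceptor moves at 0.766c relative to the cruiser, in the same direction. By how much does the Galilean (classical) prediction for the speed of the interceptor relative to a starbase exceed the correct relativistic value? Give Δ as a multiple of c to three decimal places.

Δ = 0.712c

Galilean: u_cl = 0.766 + 0.937 = 1.7030.
Relativistic: u_rel = (0.766 + 0.937) / (1 + 0.766·0.937) = 1.7030/1.7177 = 0.9914.
Δ = 1.7030 − 0.9914 = 0.7116.
(The classical prediction exceeds c; the relativistic result does not.)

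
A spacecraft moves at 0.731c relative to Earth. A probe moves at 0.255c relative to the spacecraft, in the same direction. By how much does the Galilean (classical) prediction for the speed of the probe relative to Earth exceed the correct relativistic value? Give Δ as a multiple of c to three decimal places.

Δ = 0.155c

Galilean: u_cl = 0.255 + 0.731 = 0.9860.
Relativistic: u_rel = (0.255 + 0.731) / (1 + 0.255·0.731) = 0.9860/1.1864 = 0.8311.
Δ = 0.9860 − 0.8311 = 0.1549.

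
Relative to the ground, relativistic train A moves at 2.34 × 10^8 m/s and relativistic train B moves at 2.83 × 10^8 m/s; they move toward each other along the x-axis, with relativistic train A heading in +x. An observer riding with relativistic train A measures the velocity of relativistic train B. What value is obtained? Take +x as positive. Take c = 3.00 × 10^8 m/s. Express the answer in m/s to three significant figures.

-2.98 × 10^8 m/s

β_A = 0.780, β_B = -0.943 (dividing each by c = 3.00 × 10^8 m/s).
Transform to A's frame with the inverse velocity-addition law: u' = (u − v)/(1 − uv/c²), taking u = β_B and v = β_A.
u' = (-0.943 − 0.780) / (1 − (0.780)(-0.943)) = -1.7233/1.7358 = -0.9928.
u' = -0.9928 × 3.00 × 10^8 m/s.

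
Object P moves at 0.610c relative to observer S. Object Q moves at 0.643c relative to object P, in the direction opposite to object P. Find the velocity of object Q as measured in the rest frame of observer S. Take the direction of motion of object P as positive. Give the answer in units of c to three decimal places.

With v = 0.610 and u' = -0.643 (in units of c),
u = (u' + v)/(1 + u'v/c²):
u = (-0.643 + 0.610) / (1 + (-0.643)·0.610) = -0.0330/0.6078 = -0.0543
(Galilean addition would give -0.033c.)

-0.054c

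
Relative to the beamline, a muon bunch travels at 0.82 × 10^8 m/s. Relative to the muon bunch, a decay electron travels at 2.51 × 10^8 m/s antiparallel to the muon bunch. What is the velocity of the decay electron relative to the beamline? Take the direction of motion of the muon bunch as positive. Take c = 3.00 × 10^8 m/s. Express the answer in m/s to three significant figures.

In units of c (dividing by 3.00 × 10^8 m/s): v = 0.273, u' = -0.837.
u = (u' + v)/(1 + u'v/c²):
u = (-0.837 + 0.273) / (1 + (-0.837)·0.273) = -0.5633/0.7713 = -0.7304
(Galilean addition would give -0.563c.)
Converting back: u = -0.7304 × 3.00 × 10^8 m/s.

-2.19 × 10^8 m/s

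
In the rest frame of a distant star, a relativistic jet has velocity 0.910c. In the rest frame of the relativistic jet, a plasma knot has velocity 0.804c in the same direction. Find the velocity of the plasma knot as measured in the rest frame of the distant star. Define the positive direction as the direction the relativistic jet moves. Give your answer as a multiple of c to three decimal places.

With v = 0.910 and u' = 0.804 (in units of c),
u = (u' + v)/(1 + u'v/c²):
u = (0.804 + 0.910) / (1 + 0.804·0.910) = 1.7140/1.7316 = 0.9898
(Galilean addition would give +1.714c, exceeding c.)

0.990c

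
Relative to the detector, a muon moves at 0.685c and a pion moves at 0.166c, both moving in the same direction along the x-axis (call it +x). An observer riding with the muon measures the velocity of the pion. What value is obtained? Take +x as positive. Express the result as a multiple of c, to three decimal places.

-0.586c

β_A = 0.685, β_B = 0.166.
Transform to A's frame with the inverse velocity-addition law: u' = (u − v)/(1 − uv/c²), taking u = β_B and v = β_A.
u' = (0.166 − 0.685) / (1 − (0.685)(0.166)) = -0.5190/0.8863 = -0.5856.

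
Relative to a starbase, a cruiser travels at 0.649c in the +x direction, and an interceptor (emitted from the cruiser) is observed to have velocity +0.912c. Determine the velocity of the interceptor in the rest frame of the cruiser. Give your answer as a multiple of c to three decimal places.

Invert the composition law: u' = (u − v)/(1 − uv/c²).
u' = (0.912 − 0.649) / (1 − (0.912)(0.649)) = 0.2630/0.4081 = 0.6444.

+0.644c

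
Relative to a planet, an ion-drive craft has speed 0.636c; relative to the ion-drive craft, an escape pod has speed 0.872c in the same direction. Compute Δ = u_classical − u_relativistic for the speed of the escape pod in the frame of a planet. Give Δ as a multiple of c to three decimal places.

Δ = 0.538c

Galilean: u_cl = 0.872 + 0.636 = 1.5080.
Relativistic: u_rel = (0.872 + 0.636) / (1 + 0.872·0.636) = 1.5080/1.5546 = 0.9700.
Δ = 1.5080 − 0.9700 = 0.5380.
(The classical prediction exceeds c; the relativistic result does not.)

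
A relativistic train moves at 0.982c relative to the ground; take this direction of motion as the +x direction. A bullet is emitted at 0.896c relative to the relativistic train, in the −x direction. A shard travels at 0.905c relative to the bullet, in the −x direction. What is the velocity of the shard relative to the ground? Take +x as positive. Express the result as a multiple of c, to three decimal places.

Apply u = (u' + v)/(1 + u'v/c²) successively, working outward toward the ground.
Start: velocity of the relativistic train relative to the ground = 0.9820c.
Compose with the bullet (u' = -0.896 in the relativistic train frame): u_1 = (-0.896 + 0.982) / (1 + (-0.896)·0.982) = 0.0860/0.1201 = 0.7159.
Compose with the shard (u' = -0.905 in the bullet frame): u_2 = (-0.905 + 0.716) / (1 + (-0.905)·0.716) = -0.1891/0.3521 = -0.5370.

-0.537c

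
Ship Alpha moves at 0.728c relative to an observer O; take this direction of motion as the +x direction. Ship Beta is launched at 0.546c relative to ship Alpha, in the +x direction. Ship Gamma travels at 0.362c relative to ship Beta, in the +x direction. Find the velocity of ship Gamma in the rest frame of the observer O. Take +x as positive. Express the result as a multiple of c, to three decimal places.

0.958c

Apply u = (u' + v)/(1 + u'v/c²) successively, working outward toward the observer O.
Start: velocity of ship Alpha relative to the observer O = 0.7280c.
Compose with ship Beta (u' = 0.546 in ship Alpha frame): u_1 = (0.546 + 0.728) / (1 + 0.546·0.728) = 1.2740/1.3975 = 0.9116.
Compose with ship Gamma (u' = 0.362 in ship Beta frame): u_2 = (0.362 + 0.912) / (1 + 0.362·0.912) = 1.2736/1.3300 = 0.9576.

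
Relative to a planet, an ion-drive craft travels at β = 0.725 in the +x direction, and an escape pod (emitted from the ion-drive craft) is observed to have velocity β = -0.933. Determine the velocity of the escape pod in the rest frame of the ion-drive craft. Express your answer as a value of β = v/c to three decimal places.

Invert the composition law: u' = (u − v)/(1 − uv/c²).
u' = (-0.933 − 0.725) / (1 − (-0.933)(0.725)) = -1.6580/1.6764 = -0.9890.

β = -0.989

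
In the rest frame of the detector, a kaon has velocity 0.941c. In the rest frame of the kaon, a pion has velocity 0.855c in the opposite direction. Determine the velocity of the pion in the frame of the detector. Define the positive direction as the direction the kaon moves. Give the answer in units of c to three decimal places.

With v = 0.941 and u' = -0.855 (in units of c),
u = (u' + v)/(1 + u'v/c²):
u = (-0.855 + 0.941) / (1 + (-0.855)·0.941) = 0.0860/0.1954 = 0.4400

+0.440c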